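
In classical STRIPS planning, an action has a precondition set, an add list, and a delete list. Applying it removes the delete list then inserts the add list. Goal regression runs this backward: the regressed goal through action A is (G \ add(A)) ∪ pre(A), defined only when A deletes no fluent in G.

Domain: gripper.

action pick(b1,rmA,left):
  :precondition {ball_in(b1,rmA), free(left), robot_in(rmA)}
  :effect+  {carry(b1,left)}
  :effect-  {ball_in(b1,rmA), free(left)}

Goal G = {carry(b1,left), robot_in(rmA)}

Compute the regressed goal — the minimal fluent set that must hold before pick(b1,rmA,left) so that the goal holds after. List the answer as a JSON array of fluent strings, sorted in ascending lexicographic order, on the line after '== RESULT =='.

Regress:
  G ∩ del = {}  (empty — regression defined)
  G \ add = {carry(b1,left), robot_in(rmA)} \ {carry(b1,left)} = {robot_in(rmA)}
  ∪ pre   = {robot_in(rmA)} ∪ {ball_in(b1,rmA), free(left), robot_in(rmA)}
          = {ball_in(b1,rmA), free(left), robot_in(rmA)}

== RESULT ==
["ball_in(b1,rmA)", "free(left)", "robot_in(rmA)"]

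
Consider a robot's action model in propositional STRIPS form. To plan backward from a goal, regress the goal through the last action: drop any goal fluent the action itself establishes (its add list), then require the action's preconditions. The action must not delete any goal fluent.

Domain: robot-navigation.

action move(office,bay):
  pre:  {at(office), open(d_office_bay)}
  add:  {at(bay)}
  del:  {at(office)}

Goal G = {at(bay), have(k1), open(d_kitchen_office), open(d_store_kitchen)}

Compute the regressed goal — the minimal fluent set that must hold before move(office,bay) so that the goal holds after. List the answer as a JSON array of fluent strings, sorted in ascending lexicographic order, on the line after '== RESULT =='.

Regress:
  G ∩ del = {}  (empty — regression defined)
  G \ add = {at(bay), have(k1), open(d_kitchen_office), open(d_store_kitchen)} \ {at(bay)} = {have(k1), open(d_kitchen_office), open(d_store_kitchen)}
  ∪ pre   = {have(k1), open(d_kitchen_office), open(d_store_kitchen)} ∪ {at(office), open(d_office_bay)}
          = {at(office), have(k1), open(d_kitchen_office), open(d_office_bay), open(d_store_kitchen)}

== RESULT ==
["at(office)", "have(k1)", "open(d_kitchen_office)", "open(d_office_bay)", "open(d_store_kitchen)"]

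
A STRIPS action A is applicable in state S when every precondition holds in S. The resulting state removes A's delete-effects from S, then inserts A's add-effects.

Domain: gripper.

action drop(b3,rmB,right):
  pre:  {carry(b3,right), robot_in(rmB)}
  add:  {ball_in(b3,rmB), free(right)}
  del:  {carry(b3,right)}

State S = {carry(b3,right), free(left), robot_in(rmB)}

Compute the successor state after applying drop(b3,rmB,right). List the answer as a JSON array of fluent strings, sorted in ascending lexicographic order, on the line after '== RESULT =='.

Progress:
  pre ⊆ S: {carry(b3,right), robot_in(rmB)} ⊆ S  — applicable
  S \ del = {free(left), robot_in(rmB)}
  ∪ add   = {ball_in(b3,rmB), free(left), free(right), robot_in(rmB)}

== RESULT ==
["ball_in(b3,rmB)", "free(left)", "free(right)", "robot_in(rmB)"]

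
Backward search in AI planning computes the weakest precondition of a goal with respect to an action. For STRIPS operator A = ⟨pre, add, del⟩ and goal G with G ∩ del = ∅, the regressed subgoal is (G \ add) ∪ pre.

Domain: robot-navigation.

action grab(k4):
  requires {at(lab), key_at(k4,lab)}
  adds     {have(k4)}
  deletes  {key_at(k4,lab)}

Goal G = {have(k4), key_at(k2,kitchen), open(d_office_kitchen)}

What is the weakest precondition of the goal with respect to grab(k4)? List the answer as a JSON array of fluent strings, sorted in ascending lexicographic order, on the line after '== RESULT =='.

Regress:
  G ∩ del = {}  (empty — regression defined)
  G \ add = {have(k4), key_at(k2,kitchen), open(d_office_kitchen)} \ {have(k4)} = {key_at(k2,kitchen), open(d_office_kitchen)}
  ∪ pre   = {key_at(k2,kitchen), open(d_office_kitchen)} ∪ {at(lab), key_at(k4,lab)}
          = {at(lab), key_at(k2,kitchen), key_at(k4,lab), open(d_office_kitchen)}

== RESULT ==
["at(lab)", "key_at(k2,kitchen)", "key_at(k4,lab)", "open(d_office_kitchen)"]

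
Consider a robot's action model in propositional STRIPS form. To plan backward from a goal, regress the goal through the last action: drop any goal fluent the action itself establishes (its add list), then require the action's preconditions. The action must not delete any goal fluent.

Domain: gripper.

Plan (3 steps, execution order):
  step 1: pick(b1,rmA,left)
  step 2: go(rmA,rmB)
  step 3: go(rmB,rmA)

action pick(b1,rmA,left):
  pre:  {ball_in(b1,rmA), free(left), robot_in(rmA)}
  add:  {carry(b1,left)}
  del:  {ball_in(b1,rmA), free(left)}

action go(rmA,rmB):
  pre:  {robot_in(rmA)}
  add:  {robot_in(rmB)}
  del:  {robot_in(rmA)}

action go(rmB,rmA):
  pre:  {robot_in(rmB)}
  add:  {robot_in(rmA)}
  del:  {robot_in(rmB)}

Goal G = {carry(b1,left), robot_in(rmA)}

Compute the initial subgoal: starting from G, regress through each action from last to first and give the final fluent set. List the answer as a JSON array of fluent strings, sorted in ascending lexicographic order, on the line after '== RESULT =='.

Work backward from the goal:
  through step 3 (go(rmB,rmA)): drop {robot_in(rmA)}, keep {carry(b1,left)}, require {robot_in(rmB)}
    → {carry(b1,left), robot_in(rmB)}
  through step 2 (go(rmA,rmB)): drop {robot_in(rmB)}, keep {carry(b1,left)}, require {robot_in(rmA)}
    → {carry(b1,left), robot_in(rmA)}
  through step 1 (pick(b1,rmA,left)): drop {carry(b1,left)}, keep {robot_in(rmA)}, require {ball_in(b1,rmA), free(left), robot_in(rmA)}
    → {ball_in(b1,rmA), free(left), robot_in(rmA)}

== RESULT ==
["ball_in(b1,rmA)", "free(left)", "robot_in(rmA)"]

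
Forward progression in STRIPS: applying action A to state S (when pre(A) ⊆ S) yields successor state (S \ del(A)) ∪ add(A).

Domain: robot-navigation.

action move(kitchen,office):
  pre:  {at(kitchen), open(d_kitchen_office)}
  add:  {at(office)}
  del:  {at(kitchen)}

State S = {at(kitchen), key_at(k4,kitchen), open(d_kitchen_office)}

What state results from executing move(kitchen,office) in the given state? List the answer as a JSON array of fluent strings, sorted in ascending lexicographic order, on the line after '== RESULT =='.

Compute (S \ del) ∪ add:
  pre ⊆ S: {at(kitchen), open(d_kitchen_office)} ⊆ S  — applicable
  S \ del = {key_at(k4,kitchen), open(d_kitchen_office)}
  ∪ add   = {at(office), key_at(k4,kitchen), open(d_kitchen_office)}

== RESULT ==
["at(office)", "key_at(k4,kitchen)", "open(d_kitchen_office)"]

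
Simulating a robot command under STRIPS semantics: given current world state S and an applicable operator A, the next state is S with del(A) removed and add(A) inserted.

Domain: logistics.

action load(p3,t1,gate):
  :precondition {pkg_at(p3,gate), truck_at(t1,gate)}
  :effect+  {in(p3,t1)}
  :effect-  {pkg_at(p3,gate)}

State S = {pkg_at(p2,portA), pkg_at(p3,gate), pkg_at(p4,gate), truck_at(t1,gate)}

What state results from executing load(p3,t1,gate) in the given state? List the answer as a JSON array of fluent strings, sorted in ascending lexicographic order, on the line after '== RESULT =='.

Progress:
  pre ⊆ S: {pkg_at(p3,gate), truck_at(t1,gate)} ⊆ S  — applicable
  S \ del = {pkg_at(p2,portA), pkg_at(p4,gate), truck_at(t1,gate)}
  ∪ add   = {in(p3,t1), pkg_at(p2,portA), pkg_at(p4,gate), truck_at(t1,gate)}

== RESULT ==
["in(p3,t1)", "pkg_at(p2,portA)", "pkg_at(p4,gate)", "truck_at(t1,gate)"]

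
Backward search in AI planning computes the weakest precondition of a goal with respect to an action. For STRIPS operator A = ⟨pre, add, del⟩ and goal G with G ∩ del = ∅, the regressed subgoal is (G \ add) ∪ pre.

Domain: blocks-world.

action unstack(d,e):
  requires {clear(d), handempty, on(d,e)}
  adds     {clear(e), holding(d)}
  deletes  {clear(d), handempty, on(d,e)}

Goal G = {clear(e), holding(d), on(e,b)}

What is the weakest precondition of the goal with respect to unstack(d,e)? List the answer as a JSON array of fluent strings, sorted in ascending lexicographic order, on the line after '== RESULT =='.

Compute (G \ add) ∪ pre:
  G ∩ del = {}  (empty — regression defined)
  G \ add = {clear(e), holding(d), on(e,b)} \ {clear(e), holding(d)} = {on(e,b)}
  ∪ pre   = {on(e,b)} ∪ {clear(d), handempty, on(d,e)}
          = {clear(d), handempty, on(d,e), on(e,b)}

== RESULT ==
["clear(d)", "handempty", "on(d,e)", "on(e,b)"]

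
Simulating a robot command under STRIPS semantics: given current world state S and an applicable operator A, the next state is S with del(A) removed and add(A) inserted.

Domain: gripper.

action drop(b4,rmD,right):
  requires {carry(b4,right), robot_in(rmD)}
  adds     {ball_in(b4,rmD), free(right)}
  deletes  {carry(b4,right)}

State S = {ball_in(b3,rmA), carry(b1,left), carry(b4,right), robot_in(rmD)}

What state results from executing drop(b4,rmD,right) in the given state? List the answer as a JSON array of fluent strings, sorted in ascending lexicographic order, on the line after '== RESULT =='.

Progress:
  pre ⊆ S: {carry(b4,right), robot_in(rmD)} ⊆ S  — applicable
  S \ del = {ball_in(b3,rmA), carry(b1,left), robot_in(rmD)}
  ∪ add   = {ball_in(b3,rmA), ball_in(b4,rmD), carry(b1,left), free(right), robot_in(rmD)}

== RESULT ==
["ball_in(b3,rmA)", "ball_in(b4,rmD)", "carry(b1,left)", "free(right)", "robot_in(rmD)"]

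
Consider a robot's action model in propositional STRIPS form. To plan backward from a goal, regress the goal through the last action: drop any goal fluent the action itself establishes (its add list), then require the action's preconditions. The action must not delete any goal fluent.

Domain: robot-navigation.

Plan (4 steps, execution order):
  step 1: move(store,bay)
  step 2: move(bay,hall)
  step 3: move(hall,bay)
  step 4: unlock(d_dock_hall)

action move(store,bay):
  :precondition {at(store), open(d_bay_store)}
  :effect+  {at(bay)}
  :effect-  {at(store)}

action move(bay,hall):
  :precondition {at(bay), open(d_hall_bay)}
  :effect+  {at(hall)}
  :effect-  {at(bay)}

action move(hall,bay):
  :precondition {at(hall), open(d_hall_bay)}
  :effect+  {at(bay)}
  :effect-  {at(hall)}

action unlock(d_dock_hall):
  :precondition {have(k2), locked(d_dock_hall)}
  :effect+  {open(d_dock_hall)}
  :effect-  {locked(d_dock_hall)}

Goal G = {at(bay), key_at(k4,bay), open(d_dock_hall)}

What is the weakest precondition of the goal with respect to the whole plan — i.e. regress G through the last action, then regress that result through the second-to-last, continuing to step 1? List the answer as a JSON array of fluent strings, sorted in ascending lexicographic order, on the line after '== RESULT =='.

Regress step by step:
  through step 4 (unlock(d_dock_hall)): drop {open(d_dock_hall)}, keep {at(bay), key_at(k4,bay)}, require {have(k2), locked(d_dock_hall)}
    → {at(bay), have(k2), key_at(k4,bay), locked(d_dock_hall)}
  through step 3 (move(hall,bay)): drop {at(bay)}, keep {have(k2), key_at(k4,bay), locked(d_dock_hall)}, require {at(hall), open(d_hall_bay)}
    → {at(hall), have(k2), key_at(k4,bay), locked(d_dock_hall), open(d_hall_bay)}
  through step 2 (move(bay,hall)): drop {at(hall)}, keep {have(k2), key_at(k4,bay), locked(d_dock_hall), open(d_hall_bay)}, require {at(bay), open(d_hall_bay)}
    → {at(bay), have(k2), key_at(k4,bay), locked(d_dock_hall), open(d_hall_bay)}
  through step 1 (move(store,bay)): drop {at(bay)}, keep {have(k2), key_at(k4,bay), locked(d_dock_hall), open(d_hall_bay)}, require {at(store), open(d_bay_store)}
    → {at(store), have(k2), key_at(k4,bay), locked(d_dock_hall), open(d_bay_store), open(d_hall_bay)}

== RESULT ==
["at(store)", "have(k2)", "key_at(k4,bay)", "locked(d_dock_hall)", "open(d_bay_store)", "open(d_hall_bay)"]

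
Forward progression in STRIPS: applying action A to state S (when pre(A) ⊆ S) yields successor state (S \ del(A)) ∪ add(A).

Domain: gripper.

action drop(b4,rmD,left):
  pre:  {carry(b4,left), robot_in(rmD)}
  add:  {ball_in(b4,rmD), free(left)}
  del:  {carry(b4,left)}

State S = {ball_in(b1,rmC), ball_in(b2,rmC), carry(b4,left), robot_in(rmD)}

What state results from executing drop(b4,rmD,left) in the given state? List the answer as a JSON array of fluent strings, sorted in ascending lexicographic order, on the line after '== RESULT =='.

Compute (S \ del) ∪ add:
  pre ⊆ S: {carry(b4,left), robot_in(rmD)} ⊆ S  — applicable
  S \ del = {ball_in(b1,rmC), ball_in(b2,rmC), robot_in(rmD)}
  ∪ add   = {ball_in(b1,rmC), ball_in(b2,rmC), ball_in(b4,rmD), free(left), robot_in(rmD)}

== RESULT ==
["ball_in(b1,rmC)", "ball_in(b2,rmC)", "ball_in(b4,rmD)", "free(left)", "robot_in(rmD)"]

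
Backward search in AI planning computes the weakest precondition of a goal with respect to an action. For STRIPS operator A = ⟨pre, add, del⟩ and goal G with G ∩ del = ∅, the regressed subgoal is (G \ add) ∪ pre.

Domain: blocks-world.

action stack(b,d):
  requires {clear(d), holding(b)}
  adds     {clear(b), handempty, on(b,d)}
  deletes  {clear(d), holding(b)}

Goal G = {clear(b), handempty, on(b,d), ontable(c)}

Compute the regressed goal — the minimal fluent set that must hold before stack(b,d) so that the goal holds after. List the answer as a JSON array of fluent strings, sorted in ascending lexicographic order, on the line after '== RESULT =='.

Regress:
  G ∩ del = {}  (empty — regression defined)
  G \ add = {clear(b), handempty, on(b,d), ontable(c)} \ {clear(b), handempty, on(b,d)} = {ontable(c)}
  ∪ pre   = {ontable(c)} ∪ {clear(d), holding(b)}
          = {clear(d), holding(b), ontable(c)}

== RESULT ==
["clear(d)", "holding(b)", "ontable(c)"]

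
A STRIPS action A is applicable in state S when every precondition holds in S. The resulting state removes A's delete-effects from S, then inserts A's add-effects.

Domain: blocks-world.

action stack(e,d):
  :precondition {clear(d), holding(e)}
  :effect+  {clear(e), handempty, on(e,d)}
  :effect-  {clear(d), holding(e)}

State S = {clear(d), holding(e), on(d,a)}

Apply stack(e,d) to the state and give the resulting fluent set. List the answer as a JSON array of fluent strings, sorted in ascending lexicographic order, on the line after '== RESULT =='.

Compute (S \ del) ∪ add:
  pre ⊆ S: {clear(d), holding(e)} ⊆ S  — applicable
  S \ del = {on(d,a)}
  ∪ add   = {clear(e), handempty, on(d,a), on(e,d)}

== RESULT ==
["clear(e)", "handempty", "on(d,a)", "on(e,d)"]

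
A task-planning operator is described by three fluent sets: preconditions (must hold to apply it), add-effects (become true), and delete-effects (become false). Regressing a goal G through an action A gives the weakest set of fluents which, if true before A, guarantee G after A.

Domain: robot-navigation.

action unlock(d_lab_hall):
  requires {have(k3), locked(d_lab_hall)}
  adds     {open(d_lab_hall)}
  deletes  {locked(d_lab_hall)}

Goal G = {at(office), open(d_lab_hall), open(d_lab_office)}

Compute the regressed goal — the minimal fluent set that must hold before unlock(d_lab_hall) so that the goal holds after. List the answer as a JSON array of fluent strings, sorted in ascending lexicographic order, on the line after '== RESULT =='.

Compute (G \ add) ∪ pre:
  G ∩ del = {}  (empty — regression defined)
  G \ add = {at(office), open(d_lab_hall), open(d_lab_office)} \ {open(d_lab_hall)} = {at(office), open(d_lab_office)}
  ∪ pre   = {at(office), open(d_lab_office)} ∪ {have(k3), locked(d_lab_hall)}
          = {at(office), have(k3), locked(d_lab_hall), open(d_lab_office)}

== RESULT ==
["at(office)", "have(k3)", "locked(d_lab_hall)", "open(d_lab_office)"]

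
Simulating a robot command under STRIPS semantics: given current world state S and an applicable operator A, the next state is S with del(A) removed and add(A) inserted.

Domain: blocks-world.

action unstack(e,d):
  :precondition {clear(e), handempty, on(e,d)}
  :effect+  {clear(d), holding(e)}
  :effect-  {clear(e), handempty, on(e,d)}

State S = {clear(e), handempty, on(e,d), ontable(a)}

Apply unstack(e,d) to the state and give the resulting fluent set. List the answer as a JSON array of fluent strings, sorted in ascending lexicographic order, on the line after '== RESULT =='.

Progress:
  pre ⊆ S: {clear(e), handempty, on(e,d)} ⊆ S  — applicable
  S \ del = {ontable(a)}
  ∪ add   = {clear(d), holding(e), ontable(a)}

== RESULT ==
["clear(d)", "holding(e)", "ontable(a)"]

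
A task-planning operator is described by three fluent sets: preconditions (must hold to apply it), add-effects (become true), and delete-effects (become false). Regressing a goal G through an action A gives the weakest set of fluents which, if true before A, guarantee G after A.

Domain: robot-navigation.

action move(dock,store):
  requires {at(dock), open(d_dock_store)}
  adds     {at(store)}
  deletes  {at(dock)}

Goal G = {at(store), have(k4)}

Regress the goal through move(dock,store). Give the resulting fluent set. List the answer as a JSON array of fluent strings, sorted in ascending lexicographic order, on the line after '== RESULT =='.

Regress:
  G ∩ del = {}  (empty — regression defined)
  G \ add = {at(store), have(k4)} \ {at(store)} = {have(k4)}
  ∪ pre   = {have(k4)} ∪ {at(dock), open(d_dock_store)}
          = {at(dock), have(k4), open(d_dock_store)}

== RESULT ==
["at(dock)", "have(k4)", "open(d_dock_store)"]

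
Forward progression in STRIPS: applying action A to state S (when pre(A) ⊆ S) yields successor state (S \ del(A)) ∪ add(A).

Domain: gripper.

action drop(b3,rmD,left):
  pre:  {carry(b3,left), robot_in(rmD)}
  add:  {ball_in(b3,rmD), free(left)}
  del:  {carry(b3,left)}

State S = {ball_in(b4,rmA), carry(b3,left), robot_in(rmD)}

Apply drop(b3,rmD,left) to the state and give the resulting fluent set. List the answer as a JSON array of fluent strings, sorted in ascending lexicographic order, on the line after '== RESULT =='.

Progress:
  pre ⊆ S: {carry(b3,left), robot_in(rmD)} ⊆ S  — applicable
  S \ del = {ball_in(b4,rmA), robot_in(rmD)}
  ∪ add   = {ball_in(b3,rmD), ball_in(b4,rmA), free(left), robot_in(rmD)}

== RESULT ==
["ball_in(b3,rmD)", "ball_in(b4,rmA)", "free(left)", "robot_in(rmD)"]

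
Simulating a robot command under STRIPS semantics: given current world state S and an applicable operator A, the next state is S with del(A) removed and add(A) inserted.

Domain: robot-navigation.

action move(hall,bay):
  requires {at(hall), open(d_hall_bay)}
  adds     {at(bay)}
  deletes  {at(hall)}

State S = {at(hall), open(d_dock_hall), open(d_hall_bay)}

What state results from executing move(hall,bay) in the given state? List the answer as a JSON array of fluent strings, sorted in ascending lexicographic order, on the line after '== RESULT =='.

Progress:
  pre ⊆ S: {at(hall), open(d_hall_bay)} ⊆ S  — applicable
  S \ del = {open(d_dock_hall), open(d_hall_bay)}
  ∪ add   = {at(bay), open(d_dock_hall), open(d_hall_bay)}

== RESULT ==
["at(bay)", "open(d_dock_hall)", "open(d_hall_bay)"]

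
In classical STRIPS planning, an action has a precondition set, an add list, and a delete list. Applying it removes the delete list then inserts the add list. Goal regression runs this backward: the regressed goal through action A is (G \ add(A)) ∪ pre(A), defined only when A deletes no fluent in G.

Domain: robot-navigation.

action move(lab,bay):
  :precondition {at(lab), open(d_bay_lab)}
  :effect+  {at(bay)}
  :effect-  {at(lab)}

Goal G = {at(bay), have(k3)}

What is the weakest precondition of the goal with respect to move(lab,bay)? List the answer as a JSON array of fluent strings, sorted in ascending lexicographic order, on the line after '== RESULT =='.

Compute (G \ add) ∪ pre:
  G ∩ del = {}  (empty — regression defined)
  G \ add = {at(bay), have(k3)} \ {at(bay)} = {have(k3)}
  ∪ pre   = {have(k3)} ∪ {at(lab), open(d_bay_lab)}
          = {at(lab), have(k3), open(d_bay_lab)}

== RESULT ==
["at(lab)", "have(k3)", "open(d_bay_lab)"]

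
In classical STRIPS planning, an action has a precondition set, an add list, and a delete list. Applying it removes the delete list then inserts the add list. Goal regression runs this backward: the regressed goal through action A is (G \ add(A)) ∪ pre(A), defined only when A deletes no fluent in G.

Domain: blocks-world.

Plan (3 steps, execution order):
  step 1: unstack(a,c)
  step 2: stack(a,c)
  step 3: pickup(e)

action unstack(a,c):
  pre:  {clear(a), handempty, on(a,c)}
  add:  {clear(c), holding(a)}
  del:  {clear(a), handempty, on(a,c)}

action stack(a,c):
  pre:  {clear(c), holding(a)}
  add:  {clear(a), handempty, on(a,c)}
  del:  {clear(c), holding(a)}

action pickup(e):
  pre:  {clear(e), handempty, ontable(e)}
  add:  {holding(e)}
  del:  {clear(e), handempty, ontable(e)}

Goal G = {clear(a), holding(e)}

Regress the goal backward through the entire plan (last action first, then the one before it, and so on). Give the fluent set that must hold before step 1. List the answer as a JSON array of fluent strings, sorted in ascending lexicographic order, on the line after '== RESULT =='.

Work backward from the goal:
  through step 3 (pickup(e)): drop {holding(e)}, keep {clear(a)}, require {clear(e), handempty, ontable(e)}
    → {clear(a), clear(e), handempty, ontable(e)}
  through step 2 (stack(a,c)): drop {clear(a), handempty}, keep {clear(e), ontable(e)}, require {clear(c), holding(a)}
    → {clear(c), clear(e), holding(a), ontable(e)}
  through step 1 (unstack(a,c)): drop {clear(c), holding(a)}, keep {clear(e), ontable(e)}, require {clear(a), handempty, on(a,c)}
    → {clear(a), clear(e), handempty, on(a,c), ontable(e)}

== RESULT ==
["clear(a)", "clear(e)", "handempty", "on(a,c)", "ontable(e)"]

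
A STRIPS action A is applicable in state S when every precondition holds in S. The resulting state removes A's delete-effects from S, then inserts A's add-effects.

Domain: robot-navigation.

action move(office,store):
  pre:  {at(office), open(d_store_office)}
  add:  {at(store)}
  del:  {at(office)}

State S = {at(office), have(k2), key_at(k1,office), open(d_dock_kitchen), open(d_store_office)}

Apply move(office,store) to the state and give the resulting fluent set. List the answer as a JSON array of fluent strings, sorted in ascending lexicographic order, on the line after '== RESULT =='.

Progress:
  pre ⊆ S: {at(office), open(d_store_office)} ⊆ S  — applicable
  S \ del = {have(k2), key_at(k1,office), open(d_dock_kitchen), open(d_store_office)}
  ∪ add   = {at(store), have(k2), key_at(k1,office), open(d_dock_kitchen), open(d_store_office)}

== RESULT ==
["at(store)", "have(k2)", "key_at(k1,office)", "open(d_dock_kitchen)", "open(d_store_office)"]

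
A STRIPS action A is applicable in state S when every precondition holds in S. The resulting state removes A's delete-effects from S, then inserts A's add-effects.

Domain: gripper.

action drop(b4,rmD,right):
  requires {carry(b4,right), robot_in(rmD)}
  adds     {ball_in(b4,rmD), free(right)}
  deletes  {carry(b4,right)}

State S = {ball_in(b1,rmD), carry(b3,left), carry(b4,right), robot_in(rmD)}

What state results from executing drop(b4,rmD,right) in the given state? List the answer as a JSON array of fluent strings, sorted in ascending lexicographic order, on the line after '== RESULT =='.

Progress:
  pre ⊆ S: {carry(b4,right), robot_in(rmD)} ⊆ S  — applicable
  S \ del = {ball_in(b1,rmD), carry(b3,left), robot_in(rmD)}
  ∪ add   = {ball_in(b1,rmD), ball_in(b4,rmD), carry(b3,left), free(right), robot_in(rmD)}

== RESULT ==
["ball_in(b1,rmD)", "ball_in(b4,rmD)", "carry(b3,left)", "free(right)", "robot_in(rmD)"]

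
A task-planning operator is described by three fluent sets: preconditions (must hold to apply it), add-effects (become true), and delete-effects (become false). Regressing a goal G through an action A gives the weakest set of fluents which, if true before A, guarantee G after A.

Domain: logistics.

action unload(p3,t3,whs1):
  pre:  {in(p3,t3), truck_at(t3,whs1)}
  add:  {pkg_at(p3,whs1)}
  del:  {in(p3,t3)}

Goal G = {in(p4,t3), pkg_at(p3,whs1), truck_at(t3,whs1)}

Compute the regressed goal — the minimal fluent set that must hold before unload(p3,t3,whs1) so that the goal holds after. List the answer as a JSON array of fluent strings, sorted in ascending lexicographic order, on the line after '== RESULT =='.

Regress:
  G ∩ del = {}  (empty — regression defined)
  G \ add = {in(p4,t3), pkg_at(p3,whs1), truck_at(t3,whs1)} \ {pkg_at(p3,whs1)} = {in(p4,t3), truck_at(t3,whs1)}
  ∪ pre   = {in(p4,t3), truck_at(t3,whs1)} ∪ {in(p3,t3), truck_at(t3,whs1)}
          = {in(p3,t3), in(p4,t3), truck_at(t3,whs1)}

== RESULT ==
["in(p3,t3)", "in(p4,t3)", "truck_at(t3,whs1)"]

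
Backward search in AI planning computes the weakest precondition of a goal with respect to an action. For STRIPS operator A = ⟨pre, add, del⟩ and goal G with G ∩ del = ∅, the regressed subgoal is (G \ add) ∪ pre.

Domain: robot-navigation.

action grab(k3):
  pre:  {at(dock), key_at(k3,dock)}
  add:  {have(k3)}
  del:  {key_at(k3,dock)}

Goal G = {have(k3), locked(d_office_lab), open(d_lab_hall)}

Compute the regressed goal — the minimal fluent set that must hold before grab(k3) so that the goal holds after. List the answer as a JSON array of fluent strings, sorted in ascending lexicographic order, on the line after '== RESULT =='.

Compute (G \ add) ∪ pre:
  G ∩ del = {}  (empty — regression defined)
  G \ add = {have(k3), locked(d_office_lab), open(d_lab_hall)} \ {have(k3)} = {locked(d_office_lab), open(d_lab_hall)}
  ∪ pre   = {locked(d_office_lab), open(d_lab_hall)} ∪ {at(dock), key_at(k3,dock)}
          = {at(dock), key_at(k3,dock), locked(d_office_lab), open(d_lab_hall)}

== RESULT ==
["at(dock)", "key_at(k3,dock)", "locked(d_office_lab)", "open(d_lab_hall)"]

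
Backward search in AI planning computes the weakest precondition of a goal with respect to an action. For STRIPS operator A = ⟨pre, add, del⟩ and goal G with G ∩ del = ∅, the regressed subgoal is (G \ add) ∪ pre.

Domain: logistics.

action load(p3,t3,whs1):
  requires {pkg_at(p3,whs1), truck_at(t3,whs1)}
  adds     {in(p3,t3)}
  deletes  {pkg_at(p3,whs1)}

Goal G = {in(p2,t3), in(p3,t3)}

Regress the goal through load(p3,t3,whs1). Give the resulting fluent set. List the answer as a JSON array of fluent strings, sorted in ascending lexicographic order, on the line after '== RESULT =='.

Regress:
  G ∩ del = {}  (empty — regression defined)
  G \ add = {in(p2,t3), in(p3,t3)} \ {in(p3,t3)} = {in(p2,t3)}
  ∪ pre   = {in(p2,t3)} ∪ {pkg_at(p3,whs1), truck_at(t3,whs1)}
          = {in(p2,t3), pkg_at(p3,whs1), truck_at(t3,whs1)}

== RESULT ==
["in(p2,t3)", "pkg_at(p3,whs1)", "truck_at(t3,whs1)"]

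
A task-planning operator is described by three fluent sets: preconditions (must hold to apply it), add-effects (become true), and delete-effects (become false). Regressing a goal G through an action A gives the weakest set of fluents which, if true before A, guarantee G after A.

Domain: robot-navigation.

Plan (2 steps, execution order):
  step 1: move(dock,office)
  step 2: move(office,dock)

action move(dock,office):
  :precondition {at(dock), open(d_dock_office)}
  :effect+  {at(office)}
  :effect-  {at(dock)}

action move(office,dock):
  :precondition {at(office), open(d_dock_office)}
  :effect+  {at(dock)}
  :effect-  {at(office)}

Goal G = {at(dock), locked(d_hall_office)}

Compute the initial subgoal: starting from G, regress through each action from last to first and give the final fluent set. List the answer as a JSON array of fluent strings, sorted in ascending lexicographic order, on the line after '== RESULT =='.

Work backward from the goal:
  through step 2 (move(office,dock)): drop {at(dock)}, keep {locked(d_hall_office)}, require {at(office), open(d_dock_office)}
    → {at(office), locked(d_hall_office), open(d_dock_office)}
  through step 1 (move(dock,office)): drop {at(office)}, keep {locked(d_hall_office), open(d_dock_office)}, require {at(dock), open(d_dock_office)}
    → {at(dock), locked(d_hall_office), open(d_dock_office)}

== RESULT ==
["at(dock)", "locked(d_hall_office)", "open(d_dock_office)"]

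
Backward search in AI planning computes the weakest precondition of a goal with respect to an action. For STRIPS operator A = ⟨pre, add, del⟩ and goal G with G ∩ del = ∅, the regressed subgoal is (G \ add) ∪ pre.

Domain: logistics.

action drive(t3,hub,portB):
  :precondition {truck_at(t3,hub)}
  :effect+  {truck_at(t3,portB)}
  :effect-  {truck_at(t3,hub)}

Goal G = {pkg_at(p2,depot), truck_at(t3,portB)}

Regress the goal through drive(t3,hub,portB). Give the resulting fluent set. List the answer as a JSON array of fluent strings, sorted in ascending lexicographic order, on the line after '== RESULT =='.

Regress:
  G ∩ del = {}  (empty — regression defined)
  G \ add = {pkg_at(p2,depot), truck_at(t3,portB)} \ {truck_at(t3,portB)} = {pkg_at(p2,depot)}
  ∪ pre   = {pkg_at(p2,depot)} ∪ {truck_at(t3,hub)}
          = {pkg_at(p2,depot), truck_at(t3,hub)}

== RESULT ==
["pkg_at(p2,depot)", "truck_at(t3,hub)"]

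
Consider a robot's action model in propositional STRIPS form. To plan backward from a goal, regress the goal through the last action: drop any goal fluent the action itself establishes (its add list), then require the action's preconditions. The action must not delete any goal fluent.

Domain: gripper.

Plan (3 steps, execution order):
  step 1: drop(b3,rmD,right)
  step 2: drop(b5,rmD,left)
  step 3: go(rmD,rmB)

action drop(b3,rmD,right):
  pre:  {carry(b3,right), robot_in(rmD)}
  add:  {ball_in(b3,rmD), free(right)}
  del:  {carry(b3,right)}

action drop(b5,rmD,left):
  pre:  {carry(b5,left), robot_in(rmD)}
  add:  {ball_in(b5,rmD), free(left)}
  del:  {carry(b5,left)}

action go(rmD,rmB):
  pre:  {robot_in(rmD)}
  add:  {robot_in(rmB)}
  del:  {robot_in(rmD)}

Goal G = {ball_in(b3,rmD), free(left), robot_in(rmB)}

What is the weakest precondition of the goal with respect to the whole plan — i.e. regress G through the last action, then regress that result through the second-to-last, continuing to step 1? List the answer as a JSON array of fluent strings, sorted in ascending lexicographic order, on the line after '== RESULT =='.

Work backward from the goal:
  through step 3 (go(rmD,rmB)): drop {robot_in(rmB)}, keep {ball_in(b3,rmD), free(left)}, require {robot_in(rmD)}
    → {ball_in(b3,rmD), free(left), robot_in(rmD)}
  through step 2 (drop(b5,rmD,left)): drop {free(left)}, keep {ball_in(b3,rmD), robot_in(rmD)}, require {carry(b5,left), robot_in(rmD)}
    → {ball_in(b3,rmD), carry(b5,left), robot_in(rmD)}
  through step 1 (drop(b3,rmD,right)): drop {ball_in(b3,rmD)}, keep {carry(b5,left), robot_in(rmD)}, require {carry(b3,right), robot_in(rmD)}
    → {carry(b3,right), carry(b5,left), robot_in(rmD)}

== RESULT ==
["carry(b3,right)", "carry(b5,left)", "robot_in(rmD)"]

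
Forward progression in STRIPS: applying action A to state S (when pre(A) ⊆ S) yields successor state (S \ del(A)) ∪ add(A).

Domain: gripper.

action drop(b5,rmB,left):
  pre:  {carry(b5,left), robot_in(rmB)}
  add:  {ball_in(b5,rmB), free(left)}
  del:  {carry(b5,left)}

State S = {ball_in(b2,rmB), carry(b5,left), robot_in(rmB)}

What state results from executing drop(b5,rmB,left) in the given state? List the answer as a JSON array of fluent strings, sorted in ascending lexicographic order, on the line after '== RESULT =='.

Compute (S \ del) ∪ add:
  pre ⊆ S: {carry(b5,left), robot_in(rmB)} ⊆ S  — applicable
  S \ del = {ball_in(b2,rmB), robot_in(rmB)}
  ∪ add   = {ball_in(b2,rmB), ball_in(b5,rmB), free(left), robot_in(rmB)}

== RESULT ==
["ball_in(b2,rmB)", "ball_in(b5,rmB)", "free(left)", "robot_in(rmB)"]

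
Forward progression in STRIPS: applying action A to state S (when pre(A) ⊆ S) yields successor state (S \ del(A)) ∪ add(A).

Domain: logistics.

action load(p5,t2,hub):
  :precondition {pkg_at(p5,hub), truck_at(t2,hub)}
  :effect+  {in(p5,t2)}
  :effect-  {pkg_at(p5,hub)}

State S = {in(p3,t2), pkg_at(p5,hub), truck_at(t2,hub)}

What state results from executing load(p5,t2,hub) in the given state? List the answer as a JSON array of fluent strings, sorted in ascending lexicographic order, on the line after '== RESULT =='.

Progress:
  pre ⊆ S: {pkg_at(p5,hub), truck_at(t2,hub)} ⊆ S  — applicable
  S \ del = {in(p3,t2), truck_at(t2,hub)}
  ∪ add   = {in(p3,t2), in(p5,t2), truck_at(t2,hub)}

== RESULT ==
["in(p3,t2)", "in(p5,t2)", "truck_at(t2,hub)"]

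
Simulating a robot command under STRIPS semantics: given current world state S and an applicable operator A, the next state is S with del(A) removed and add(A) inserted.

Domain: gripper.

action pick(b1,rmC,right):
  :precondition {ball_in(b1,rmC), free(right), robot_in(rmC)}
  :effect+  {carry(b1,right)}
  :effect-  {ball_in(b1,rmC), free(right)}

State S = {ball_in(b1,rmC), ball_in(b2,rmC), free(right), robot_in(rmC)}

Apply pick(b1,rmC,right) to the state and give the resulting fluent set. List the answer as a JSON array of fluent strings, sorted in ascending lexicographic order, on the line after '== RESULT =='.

Compute (S \ del) ∪ add:
  pre ⊆ S: {ball_in(b1,rmC), free(right), robot_in(rmC)} ⊆ S  — applicable
  S \ del = {ball_in(b2,rmC), robot_in(rmC)}
  ∪ add   = {ball_in(b2,rmC), carry(b1,right), robot_in(rmC)}

== RESULT ==
["ball_in(b2,rmC)", "carry(b1,right)", "robot_in(rmC)"]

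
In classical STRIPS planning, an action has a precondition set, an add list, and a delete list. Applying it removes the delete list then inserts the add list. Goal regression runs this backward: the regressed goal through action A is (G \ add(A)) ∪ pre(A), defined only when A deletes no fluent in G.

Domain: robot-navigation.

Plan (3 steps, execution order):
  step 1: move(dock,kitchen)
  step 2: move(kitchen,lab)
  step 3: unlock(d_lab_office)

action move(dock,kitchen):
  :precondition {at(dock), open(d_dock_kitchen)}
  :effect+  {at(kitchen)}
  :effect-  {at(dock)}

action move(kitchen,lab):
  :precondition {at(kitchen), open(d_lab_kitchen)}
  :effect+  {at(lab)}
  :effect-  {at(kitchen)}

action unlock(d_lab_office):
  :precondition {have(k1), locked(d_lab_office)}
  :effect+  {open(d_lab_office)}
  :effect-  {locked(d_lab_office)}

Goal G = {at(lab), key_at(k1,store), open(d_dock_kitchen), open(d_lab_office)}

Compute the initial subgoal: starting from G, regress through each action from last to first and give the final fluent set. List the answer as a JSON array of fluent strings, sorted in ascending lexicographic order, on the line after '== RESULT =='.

Regress step by step:
  through step 3 (unlock(d_lab_office)): drop {open(d_lab_office)}, keep {at(lab), key_at(k1,store), open(d_dock_kitchen)}, require {have(k1), locked(d_lab_office)}
    → {at(lab), have(k1), key_at(k1,store), locked(d_lab_office), open(d_dock_kitchen)}
  through step 2 (move(kitchen,lab)): drop {at(lab)}, keep {have(k1), key_at(k1,store), locked(d_lab_office), open(d_dock_kitchen)}, require {at(kitchen), open(d_lab_kitchen)}
    → {at(kitchen), have(k1), key_at(k1,store), locked(d_lab_office), open(d_dock_kitchen), open(d_lab_kitchen)}
  through step 1 (move(dock,kitchen)): drop {at(kitchen)}, keep {have(k1), key_at(k1,store), locked(d_lab_office), open(d_dock_kitchen), open(d_lab_kitchen)}, require {at(dock), open(d_dock_kitchen)}
    → {at(dock), have(k1), key_at(k1,store), locked(d_lab_office), open(d_dock_kitchen), open(d_lab_kitchen)}

== RESULT ==
["at(dock)", "have(k1)", "key_at(k1,store)", "locked(d_lab_office)", "open(d_dock_kitchen)", "open(d_lab_kitchen)"]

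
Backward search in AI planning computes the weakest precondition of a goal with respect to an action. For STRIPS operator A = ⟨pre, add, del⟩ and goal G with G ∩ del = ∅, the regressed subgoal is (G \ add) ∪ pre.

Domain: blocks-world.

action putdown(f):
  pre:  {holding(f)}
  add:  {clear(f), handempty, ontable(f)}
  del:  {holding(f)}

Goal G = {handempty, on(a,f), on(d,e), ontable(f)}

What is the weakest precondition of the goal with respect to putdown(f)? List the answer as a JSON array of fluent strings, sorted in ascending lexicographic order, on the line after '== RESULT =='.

Regress:
  G ∩ del = {}  (empty — regression defined)
  G \ add = {handempty, on(a,f), on(d,e), ontable(f)} \ {clear(f), handempty, ontable(f)} = {on(a,f), on(d,e)}
  ∪ pre   = {on(a,f), on(d,e)} ∪ {holding(f)}
          = {holding(f), on(a,f), on(d,e)}

== RESULT ==
["holding(f)", "on(a,f)", "on(d,e)"]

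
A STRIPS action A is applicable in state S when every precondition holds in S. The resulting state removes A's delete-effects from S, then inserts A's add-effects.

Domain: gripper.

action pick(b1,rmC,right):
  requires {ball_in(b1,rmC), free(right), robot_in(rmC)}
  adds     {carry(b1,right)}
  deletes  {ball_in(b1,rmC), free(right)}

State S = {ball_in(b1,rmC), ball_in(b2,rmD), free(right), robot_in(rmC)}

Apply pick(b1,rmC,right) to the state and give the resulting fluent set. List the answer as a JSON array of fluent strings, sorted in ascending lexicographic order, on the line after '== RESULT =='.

Compute (S \ del) ∪ add:
  pre ⊆ S: {ball_in(b1,rmC), free(right), robot_in(rmC)} ⊆ S  — applicable
  S \ del = {ball_in(b2,rmD), robot_in(rmC)}
  ∪ add   = {ball_in(b2,rmD), carry(b1,right), robot_in(rmC)}

== RESULT ==
["ball_in(b2,rmD)", "carry(b1,right)", "robot_in(rmC)"]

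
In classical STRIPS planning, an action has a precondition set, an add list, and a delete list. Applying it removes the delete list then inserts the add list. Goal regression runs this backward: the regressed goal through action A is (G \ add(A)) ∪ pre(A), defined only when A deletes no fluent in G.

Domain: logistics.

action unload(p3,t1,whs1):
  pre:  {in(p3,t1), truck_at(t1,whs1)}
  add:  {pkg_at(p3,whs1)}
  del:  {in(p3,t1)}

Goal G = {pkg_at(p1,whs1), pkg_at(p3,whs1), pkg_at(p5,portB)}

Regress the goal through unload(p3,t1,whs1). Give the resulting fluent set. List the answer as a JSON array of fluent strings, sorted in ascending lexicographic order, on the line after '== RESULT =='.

Compute (G \ add) ∪ pre:
  G ∩ del = {}  (empty — regression defined)
  G \ add = {pkg_at(p1,whs1), pkg_at(p3,whs1), pkg_at(p5,portB)} \ {pkg_at(p3,whs1)} = {pkg_at(p1,whs1), pkg_at(p5,portB)}
  ∪ pre   = {pkg_at(p1,whs1), pkg_at(p5,portB)} ∪ {in(p3,t1), truck_at(t1,whs1)}
          = {in(p3,t1), pkg_at(p1,whs1), pkg_at(p5,portB), truck_at(t1,whs1)}

== RESULT ==
["in(p3,t1)", "pkg_at(p1,whs1)", "pkg_at(p5,portB)", "truck_at(t1,whs1)"]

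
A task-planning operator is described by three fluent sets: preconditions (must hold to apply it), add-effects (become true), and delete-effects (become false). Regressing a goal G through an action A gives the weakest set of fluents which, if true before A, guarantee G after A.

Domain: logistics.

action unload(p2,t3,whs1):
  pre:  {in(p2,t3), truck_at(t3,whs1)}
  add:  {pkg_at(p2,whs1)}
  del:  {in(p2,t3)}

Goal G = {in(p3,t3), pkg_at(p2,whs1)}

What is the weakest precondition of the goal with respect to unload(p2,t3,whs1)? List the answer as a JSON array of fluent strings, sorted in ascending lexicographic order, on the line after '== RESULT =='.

Regress:
  G ∩ del = {}  (empty — regression defined)
  G \ add = {in(p3,t3), pkg_at(p2,whs1)} \ {pkg_at(p2,whs1)} = {in(p3,t3)}
  ∪ pre   = {in(p3,t3)} ∪ {in(p2,t3), truck_at(t3,whs1)}
          = {in(p2,t3), in(p3,t3), truck_at(t3,whs1)}

== RESULT ==
["in(p2,t3)", "in(p3,t3)", "truck_at(t3,whs1)"]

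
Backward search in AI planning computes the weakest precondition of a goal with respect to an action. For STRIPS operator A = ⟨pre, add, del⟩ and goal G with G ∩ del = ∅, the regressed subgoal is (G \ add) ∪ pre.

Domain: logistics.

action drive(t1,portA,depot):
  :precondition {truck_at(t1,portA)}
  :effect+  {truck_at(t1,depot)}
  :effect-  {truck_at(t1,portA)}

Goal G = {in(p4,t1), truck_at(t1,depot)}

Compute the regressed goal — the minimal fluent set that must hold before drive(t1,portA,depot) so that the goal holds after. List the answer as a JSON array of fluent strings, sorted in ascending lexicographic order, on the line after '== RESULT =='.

Compute (G \ add) ∪ pre:
  G ∩ del = {}  (empty — regression defined)
  G \ add = {in(p4,t1), truck_at(t1,depot)} \ {truck_at(t1,depot)} = {in(p4,t1)}
  ∪ pre   = {in(p4,t1)} ∪ {truck_at(t1,portA)}
          = {in(p4,t1), truck_at(t1,portA)}

== RESULT ==
["in(p4,t1)", "truck_at(t1,portA)"]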